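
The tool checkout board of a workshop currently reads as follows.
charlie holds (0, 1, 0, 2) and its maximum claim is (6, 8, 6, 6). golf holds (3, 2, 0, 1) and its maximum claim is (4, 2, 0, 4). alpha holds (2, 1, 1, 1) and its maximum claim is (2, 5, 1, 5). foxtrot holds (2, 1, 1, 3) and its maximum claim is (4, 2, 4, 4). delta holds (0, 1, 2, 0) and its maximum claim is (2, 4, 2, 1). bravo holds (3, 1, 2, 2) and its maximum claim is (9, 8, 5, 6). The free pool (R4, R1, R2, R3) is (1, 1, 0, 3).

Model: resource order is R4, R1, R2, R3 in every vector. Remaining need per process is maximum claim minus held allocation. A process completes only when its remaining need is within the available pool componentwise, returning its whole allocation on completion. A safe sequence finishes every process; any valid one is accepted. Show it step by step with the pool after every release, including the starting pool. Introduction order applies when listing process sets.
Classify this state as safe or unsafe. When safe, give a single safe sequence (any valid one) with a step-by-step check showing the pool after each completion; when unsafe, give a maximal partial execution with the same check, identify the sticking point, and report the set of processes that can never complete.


UNSAFE — no complete ordering exists.
Key observation: golf, delta, alpha, foxtrot can finish, but then (8, 6, 4, 8) is all there is, and the blocked group's R1 demands exceed it.
Going as far as possible: golf, delta, alpha, foxtrot; after that, nothing fits. Step-by-step check:
  pool = (1, 1, 0, 3)
  golf needs (1, 0, 0, 3) <= (1, 1, 0, 3) -> finishes; pool += (3, 2, 0, 1) = (4, 3, 0, 4)
  delta needs (2, 3, 0, 1) <= (4, 3, 0, 4) -> finishes; pool += (0, 1, 2, 0) = (4, 4, 2, 4)
  alpha needs (0, 4, 0, 4) <= (4, 4, 2, 4) -> finishes; pool += (2, 1, 1, 1) = (6, 5, 3, 5)
  foxtrot needs (2, 1, 3, 1) <= (6, 5, 3, 5) -> finishes; pool += (2, 1, 1, 3) = (8, 6, 4, 8)
  charlie still needs (6, 7, 6, 4) but only (8, 6, 4, 8) is free — short on R1 and R2
  bravo still needs (6, 7, 3, 4) but only (8, 6, 4, 8) is free — short on R1
Never able to finish: charlie and bravo.


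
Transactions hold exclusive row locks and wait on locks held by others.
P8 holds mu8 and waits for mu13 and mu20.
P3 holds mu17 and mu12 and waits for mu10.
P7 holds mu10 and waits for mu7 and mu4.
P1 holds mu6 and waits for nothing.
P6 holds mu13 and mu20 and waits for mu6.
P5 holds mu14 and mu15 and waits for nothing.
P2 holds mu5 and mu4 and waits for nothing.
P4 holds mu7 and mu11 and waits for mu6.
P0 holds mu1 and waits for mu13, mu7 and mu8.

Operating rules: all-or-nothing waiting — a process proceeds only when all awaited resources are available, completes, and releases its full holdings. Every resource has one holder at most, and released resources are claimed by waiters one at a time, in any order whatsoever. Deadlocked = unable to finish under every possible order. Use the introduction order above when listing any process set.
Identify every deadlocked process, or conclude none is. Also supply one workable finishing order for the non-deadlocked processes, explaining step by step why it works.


No process is deadlocked.
Key observation: there is no circular wait here — follow any chain and it reaches a process that is free to run now.
One completion order for the rest: P1, P4, P2, P7, P6, P8, P0, P3, P5.
Step-by-step check:
  P1 waits on nothing -> runs at once and releases mu6
  P4: everything it awaited (mu6) is free; runs, freeing mu7 and mu11
  P2 waits on nothing -> runs at once and releases mu5 and mu4
  P7: everything it awaited (mu7 and mu4) is free; runs, freeing mu10
  P6: everything it awaited (mu6) is free; runs, freeing mu13 and mu20
  P8: everything it awaited (mu13 and mu20) is free; runs, freeing mu8
  P0: everything it awaited (mu13, mu7 and mu8) is free; runs, freeing mu1
  P3: everything it awaited (mu10) is free; runs, freeing mu17 and mu12
  P5 waits on nothing -> runs at once and releases mu14 and mu15


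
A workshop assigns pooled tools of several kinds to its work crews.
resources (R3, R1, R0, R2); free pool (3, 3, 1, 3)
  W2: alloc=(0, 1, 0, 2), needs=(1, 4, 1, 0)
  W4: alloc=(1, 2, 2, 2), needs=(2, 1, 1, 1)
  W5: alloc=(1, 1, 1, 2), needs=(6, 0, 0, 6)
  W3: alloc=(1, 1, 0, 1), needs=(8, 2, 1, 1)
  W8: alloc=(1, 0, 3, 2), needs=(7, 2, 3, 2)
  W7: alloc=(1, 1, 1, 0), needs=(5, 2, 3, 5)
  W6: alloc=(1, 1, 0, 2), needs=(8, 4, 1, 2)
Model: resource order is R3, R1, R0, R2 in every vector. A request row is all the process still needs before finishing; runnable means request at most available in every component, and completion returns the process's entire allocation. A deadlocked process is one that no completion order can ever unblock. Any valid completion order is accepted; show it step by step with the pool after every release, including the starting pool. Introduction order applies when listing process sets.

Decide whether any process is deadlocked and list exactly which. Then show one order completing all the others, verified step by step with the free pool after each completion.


Deadlocked set: W5, W3, W8, W7 and W6.
Key observation: W4, W2 can finish, but then (4, 6, 3, 7) is all there is, and the blocked group's R3 demands exceed it.
A valid finishing order for the others: W4, W2. Step-by-step check:
  pool = (3, 3, 1, 3)
  W4 needs (2, 1, 1, 1) <= (3, 3, 1, 3) -> finishes; pool += (1, 2, 2, 2) = (4, 5, 3, 5)
  W2 needs (1, 4, 1, 0) <= (4, 5, 3, 5) -> finishes; pool += (0, 1, 0, 2) = (4, 6, 3, 7)
The stuck group stays short no matter what:
  W5 cannot run: need (6, 0, 0, 6) vs free (4, 6, 3, 7) (insufficient R3)
  W3 cannot run: need (8, 2, 1, 1) vs free (4, 6, 3, 7) (insufficient R3)
  W8 cannot run: need (7, 2, 3, 2) vs free (4, 6, 3, 7) (insufficient R3)
  W7 cannot run: need (5, 2, 3, 5) vs free (4, 6, 3, 7) (insufficient R3)
  W6 cannot run: need (8, 4, 1, 2) vs free (4, 6, 3, 7) (insufficient R3)


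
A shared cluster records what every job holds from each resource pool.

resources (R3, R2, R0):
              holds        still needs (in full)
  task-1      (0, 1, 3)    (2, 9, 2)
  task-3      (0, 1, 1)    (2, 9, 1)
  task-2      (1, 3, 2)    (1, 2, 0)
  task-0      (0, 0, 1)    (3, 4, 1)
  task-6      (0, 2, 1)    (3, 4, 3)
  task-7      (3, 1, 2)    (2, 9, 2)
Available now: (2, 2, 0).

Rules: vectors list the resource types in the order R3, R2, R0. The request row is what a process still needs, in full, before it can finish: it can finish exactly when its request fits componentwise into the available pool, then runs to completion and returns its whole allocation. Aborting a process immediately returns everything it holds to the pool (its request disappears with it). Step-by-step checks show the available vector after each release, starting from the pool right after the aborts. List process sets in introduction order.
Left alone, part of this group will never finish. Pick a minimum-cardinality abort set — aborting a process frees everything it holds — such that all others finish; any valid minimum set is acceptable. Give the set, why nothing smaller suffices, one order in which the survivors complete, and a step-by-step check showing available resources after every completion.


Minimum abort set: task-1 and task-3.
Key observation: task-7 could never have finished before the abort; with (0, 2, 4) returned by task-1 and task-3, it fits at step 4.
No one abort is enough; case by case: task-1 alone leaves task-3 blocked (short on R2); task-3 alone leaves task-1 blocked (short on R2); task-2 alone leaves task-1 blocked (short on R2); task-0 alone leaves task-1 blocked (short on R2); task-6 alone leaves task-1 blocked (short on R2); task-7 alone leaves task-1 blocked (short on R2).
One survivor order: task-2, task-0, task-6, task-7. Check, step by step (post-abort pool first):
  pool = (2, 4, 4)
  task-2 needs (1, 2, 0) <= (2, 4, 4) -> finishes; pool += (1, 3, 2) = (3, 7, 6)
  task-0 needs (3, 4, 1) <= (3, 7, 6) -> finishes; pool += (0, 0, 1) = (3, 7, 7)
  task-6 needs (3, 4, 3) <= (3, 7, 7) -> finishes; pool += (0, 2, 1) = (3, 9, 8)
  task-7 needs (2, 9, 2) <= (3, 9, 8) -> finishes; pool += (3, 1, 2) = (6, 10, 10)


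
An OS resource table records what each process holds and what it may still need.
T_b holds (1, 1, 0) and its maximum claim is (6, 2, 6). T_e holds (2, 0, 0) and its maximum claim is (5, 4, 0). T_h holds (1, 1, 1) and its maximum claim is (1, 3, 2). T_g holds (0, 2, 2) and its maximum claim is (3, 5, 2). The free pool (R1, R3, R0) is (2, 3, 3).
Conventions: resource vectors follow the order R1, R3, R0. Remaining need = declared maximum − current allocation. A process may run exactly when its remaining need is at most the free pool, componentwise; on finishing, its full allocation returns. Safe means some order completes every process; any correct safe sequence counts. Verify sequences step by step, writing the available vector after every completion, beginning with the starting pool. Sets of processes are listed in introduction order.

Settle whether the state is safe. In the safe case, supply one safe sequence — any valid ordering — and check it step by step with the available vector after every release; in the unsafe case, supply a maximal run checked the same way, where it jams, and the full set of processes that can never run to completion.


SAFE, for example via the order T_h, T_g, T_e, T_b.
Key observation: T_g is the earliest step where a requested resource binds exactly: need (3, 3, 0), pool (3, 4, 4) at its turn.
Check, step by step:
  pool = (2, 3, 3)
  T_h needs (0, 2, 1) <= (2, 3, 3) -> finishes; pool += (1, 1, 1) = (3, 4, 4)
  T_g needs (3, 3, 0) <= (3, 4, 4) -> finishes; pool += (0, 2, 2) = (3, 6, 6)
  T_e needs (3, 4, 0) <= (3, 6, 6) -> finishes; pool += (2, 0, 0) = (5, 6, 6)
  T_b needs (5, 1, 6) <= (5, 6, 6) -> finishes; pool += (1, 1, 0) = (6, 7, 6)


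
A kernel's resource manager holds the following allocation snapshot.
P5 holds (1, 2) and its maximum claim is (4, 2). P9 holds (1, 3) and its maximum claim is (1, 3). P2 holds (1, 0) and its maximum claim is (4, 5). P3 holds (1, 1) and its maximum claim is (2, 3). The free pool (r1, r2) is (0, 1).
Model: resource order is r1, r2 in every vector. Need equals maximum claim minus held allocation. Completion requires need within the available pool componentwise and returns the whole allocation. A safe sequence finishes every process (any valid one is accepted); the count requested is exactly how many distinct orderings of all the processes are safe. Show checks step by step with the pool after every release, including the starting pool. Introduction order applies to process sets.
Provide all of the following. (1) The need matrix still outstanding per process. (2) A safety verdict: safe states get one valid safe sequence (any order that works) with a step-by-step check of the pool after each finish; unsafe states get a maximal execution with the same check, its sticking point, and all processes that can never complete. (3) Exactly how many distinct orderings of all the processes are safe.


(1) Need matrix, components ordered r1, r2:
  P5: (3, 0)
  P9: (0, 0)
  P2: (3, 5)
  P3: (1, 2)
(2) The state is UNSAFE.
Key observation: once P9, P3 finish, the pool peaks at (2, 5) — and every remaining process still needs more r1 than that.
A maximal execution: P9, P3 — then nothing else fits. Step-by-step check:
  pool = (0, 1)
  run P9 (needs (0, 0), free (0, 1)); after release of (1, 3) the pool is (1, 4)
  run P3 (needs (1, 2), free (1, 4)); after release of (1, 1) the pool is (2, 5)
  blocked: P5 wants (3, 0), pool (2, 5) — not enough r1
  blocked: P2 wants (3, 5), pool (2, 5) — not enough r1
Never able to finish: P5 and P2.
(3) The exact count: 0 of the possible complete orderings are safe sequences.


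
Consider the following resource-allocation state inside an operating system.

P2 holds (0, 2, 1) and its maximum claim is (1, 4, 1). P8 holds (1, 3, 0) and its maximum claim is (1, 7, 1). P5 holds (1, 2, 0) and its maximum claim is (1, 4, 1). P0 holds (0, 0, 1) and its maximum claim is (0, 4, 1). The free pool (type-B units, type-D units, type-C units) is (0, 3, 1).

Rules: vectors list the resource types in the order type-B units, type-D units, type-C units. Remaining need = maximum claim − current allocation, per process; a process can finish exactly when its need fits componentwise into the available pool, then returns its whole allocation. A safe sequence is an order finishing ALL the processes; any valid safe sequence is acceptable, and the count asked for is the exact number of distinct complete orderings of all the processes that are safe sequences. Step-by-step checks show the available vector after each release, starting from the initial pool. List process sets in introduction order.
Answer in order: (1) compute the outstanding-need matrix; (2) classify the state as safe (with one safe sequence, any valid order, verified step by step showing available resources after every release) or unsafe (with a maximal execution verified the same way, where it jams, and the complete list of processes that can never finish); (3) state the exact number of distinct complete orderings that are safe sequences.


(1) Remaining need (order type-B units, type-D units, type-C units):
  P2: (1, 2, 0)
  P8: (0, 4, 1)
  P5: (0, 2, 1)
  P0: (0, 4, 0)
(2) SAFE, for example via the order P5, P0, P2, P8.
Key observation: P5 marks the first exact bind of the order: its need (0, 2, 1) fits the free (0, 3, 1) with zero slack on a requested resource.
Check, step by step:
  pool = (0, 3, 1)
  P5: need (0, 2, 1) fits (0, 3, 1); releases (1, 2, 0), pool now (1, 5, 1)
  P0: need (0, 4, 0) fits (1, 5, 1); releases (0, 0, 1), pool now (1, 5, 2)
  P2: need (1, 2, 0) fits (1, 5, 2); releases (0, 2, 1), pool now (1, 7, 3)
  P8: need (0, 4, 1) fits (1, 7, 3); releases (1, 3, 0), pool now (2, 10, 3)
(3) Precisely 6 of the possible complete orderings are safe sequences.


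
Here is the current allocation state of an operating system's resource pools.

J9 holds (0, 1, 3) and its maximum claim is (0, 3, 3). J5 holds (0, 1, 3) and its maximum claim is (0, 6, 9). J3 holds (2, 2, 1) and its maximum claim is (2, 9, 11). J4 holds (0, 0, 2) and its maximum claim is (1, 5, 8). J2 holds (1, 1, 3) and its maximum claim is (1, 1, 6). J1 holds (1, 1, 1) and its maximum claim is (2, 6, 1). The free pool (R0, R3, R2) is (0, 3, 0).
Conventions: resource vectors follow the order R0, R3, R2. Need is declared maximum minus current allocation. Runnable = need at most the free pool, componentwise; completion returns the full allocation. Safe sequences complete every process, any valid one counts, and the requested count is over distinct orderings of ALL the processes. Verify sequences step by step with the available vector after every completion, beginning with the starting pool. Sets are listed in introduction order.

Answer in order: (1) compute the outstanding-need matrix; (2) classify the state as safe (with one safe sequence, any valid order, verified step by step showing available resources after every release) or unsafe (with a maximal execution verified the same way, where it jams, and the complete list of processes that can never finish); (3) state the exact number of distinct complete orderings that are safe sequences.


(1) Outstanding need per process (order R0, R3, R2):
  J9: (0, 2, 0)
  J5: (0, 5, 6)
  J3: (0, 7, 10)
  J4: (1, 5, 6)
  J2: (0, 0, 3)
  J1: (1, 5, 0)
(2) SAFE — a valid safe sequence is J9, J2, J1, J4, J5, J3.
Key observation: J2 marks the first exact bind of the order: its need (0, 0, 3) fits the free (0, 4, 3) with zero slack on a requested resource.
Check, step by step:
  pool = (0, 3, 0)
  run J9 (needs (0, 2, 0), free (0, 3, 0)); after release of (0, 1, 3) the pool is (0, 4, 3)
  run J2 (needs (0, 0, 3), free (0, 4, 3)); after release of (1, 1, 3) the pool is (1, 5, 6)
  run J1 (needs (1, 5, 0), free (1, 5, 6)); after release of (1, 1, 1) the pool is (2, 6, 7)
  run J4 (needs (1, 5, 6), free (2, 6, 7)); after release of (0, 0, 2) the pool is (2, 6, 9)
  run J5 (needs (0, 5, 6), free (2, 6, 9)); after release of (0, 1, 3) the pool is (2, 7, 12)
  run J3 (needs (0, 7, 10), free (2, 7, 12)); after release of (2, 2, 1) the pool is (4, 9, 13)
(3) Exactly 8 of the possible complete orderings are safe sequences.


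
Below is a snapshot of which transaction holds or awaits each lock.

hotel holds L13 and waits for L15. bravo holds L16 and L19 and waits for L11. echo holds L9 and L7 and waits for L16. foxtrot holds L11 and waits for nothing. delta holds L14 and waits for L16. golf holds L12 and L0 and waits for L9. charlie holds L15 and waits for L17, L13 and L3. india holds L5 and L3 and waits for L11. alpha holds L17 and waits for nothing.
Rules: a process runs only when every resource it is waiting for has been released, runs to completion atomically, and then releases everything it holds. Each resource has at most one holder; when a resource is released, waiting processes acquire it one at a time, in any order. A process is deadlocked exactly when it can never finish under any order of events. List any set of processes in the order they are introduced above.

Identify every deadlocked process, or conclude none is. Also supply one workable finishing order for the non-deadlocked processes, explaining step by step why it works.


Deadlocked: hotel and charlie.
Key observation: the waits loop around hotel -> charlie -> hotel with no way out; no other process is dragged down with it.
One completion order for the rest: foxtrot, india, bravo, echo, delta, alpha, golf.
Verifying each step:
  foxtrot waits on nothing -> runs at once and releases L11
  run india (all its waits — L11 — are resolved); releases L5 and L3
  run bravo (all its waits — L11 — are resolved); releases L16 and L19
  run echo (all its waits — L16 — are resolved); releases L9 and L7
  run delta (all its waits — L16 — are resolved); releases L14
  alpha waits on nothing -> runs at once and releases L17
  run golf (all its waits — L9 — are resolved); releases L12 and L0


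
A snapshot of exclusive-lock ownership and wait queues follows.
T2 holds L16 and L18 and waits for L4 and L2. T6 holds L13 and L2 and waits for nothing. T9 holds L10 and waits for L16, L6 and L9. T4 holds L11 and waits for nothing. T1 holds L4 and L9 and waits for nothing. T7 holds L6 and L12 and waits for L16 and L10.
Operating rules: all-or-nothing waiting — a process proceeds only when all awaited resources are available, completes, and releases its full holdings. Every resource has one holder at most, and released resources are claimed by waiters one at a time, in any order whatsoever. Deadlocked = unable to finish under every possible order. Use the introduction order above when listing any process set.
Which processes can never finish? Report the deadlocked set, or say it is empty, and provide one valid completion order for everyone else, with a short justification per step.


Deadlocked set: T9 and T7.
Key observation: the waits loop around T9 -> T7 -> T9 with no way out; no other process is dragged down with it.
A valid finishing order for the others: T1, T6, T4, T2.
Step-by-step check:
  run T1 (it waits on nothing); releases L4 and L9
  run T6 (it waits on nothing); releases L13 and L2
  run T4 (it waits on nothing); releases L11
  T2: everything it awaited (L4 and L2) is free; runs, freeing L16 and L18


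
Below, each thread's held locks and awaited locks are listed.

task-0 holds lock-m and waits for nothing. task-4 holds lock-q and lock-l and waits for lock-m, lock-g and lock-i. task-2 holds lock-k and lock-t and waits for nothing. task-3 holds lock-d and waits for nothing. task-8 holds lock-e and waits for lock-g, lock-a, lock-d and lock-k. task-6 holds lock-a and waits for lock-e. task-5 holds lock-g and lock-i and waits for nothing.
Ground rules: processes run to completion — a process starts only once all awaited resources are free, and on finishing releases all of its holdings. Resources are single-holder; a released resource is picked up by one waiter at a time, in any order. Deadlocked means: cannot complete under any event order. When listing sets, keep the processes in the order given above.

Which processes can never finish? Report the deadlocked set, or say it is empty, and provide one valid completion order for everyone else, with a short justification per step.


Deadlocked: task-8 and task-6.
Key observation: the wait chain closes on itself along task-8 -> task-6 -> task-8; no other process is dragged down with it.
The rest can finish in the order task-5, task-0, task-4, task-3, task-2.
Walking it through:
  task-5: no waits; runs immediately, freeing lock-g and lock-i
  task-0: no waits; runs immediately, freeing lock-m
  task-4: everything it awaited (lock-m, lock-g and lock-i) is free; runs, freeing lock-q and lock-l
  task-3: no waits; runs immediately, freeing lock-d
  task-2: no waits; runs immediately, freeing lock-k and lock-t


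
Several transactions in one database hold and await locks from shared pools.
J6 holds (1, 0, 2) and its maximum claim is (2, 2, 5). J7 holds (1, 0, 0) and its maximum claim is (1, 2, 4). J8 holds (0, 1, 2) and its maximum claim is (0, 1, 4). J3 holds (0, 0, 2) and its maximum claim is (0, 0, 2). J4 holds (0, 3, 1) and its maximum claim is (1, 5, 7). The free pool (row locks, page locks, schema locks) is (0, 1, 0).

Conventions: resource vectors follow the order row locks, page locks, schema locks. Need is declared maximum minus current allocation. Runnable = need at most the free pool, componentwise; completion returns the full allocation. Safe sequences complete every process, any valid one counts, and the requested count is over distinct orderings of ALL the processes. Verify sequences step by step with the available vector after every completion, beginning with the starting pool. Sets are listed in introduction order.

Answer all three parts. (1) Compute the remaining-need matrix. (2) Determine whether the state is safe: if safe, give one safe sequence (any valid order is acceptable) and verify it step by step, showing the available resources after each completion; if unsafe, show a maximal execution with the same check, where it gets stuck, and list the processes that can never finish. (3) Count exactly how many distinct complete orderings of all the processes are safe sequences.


(1) Outstanding need per process (order row locks, page locks, schema locks):
  J6: (1, 2, 3)
  J7: (0, 2, 4)
  J8: (0, 0, 2)
  J3: (0, 0, 0)
  J4: (1, 2, 6)
(2) SAFE — a valid safe sequence is J3, J8, J7, J6, J4.
Key observation: reading the order forward, J8 is the first process whose need (0, 0, 2) meets the free pool (0, 1, 2) exactly on a resource it requests.
Check, step by step:
  pool = (0, 1, 0)
  run J3 (needs (0, 0, 0), free (0, 1, 0)); after release of (0, 0, 2) the pool is (0, 1, 2)
  run J8 (needs (0, 0, 2), free (0, 1, 2)); after release of (0, 1, 2) the pool is (0, 2, 4)
  run J7 (needs (0, 2, 4), free (0, 2, 4)); after release of (1, 0, 0) the pool is (1, 2, 4)
  run J6 (needs (1, 2, 3), free (1, 2, 4)); after release of (1, 0, 2) the pool is (2, 2, 6)
  run J4 (needs (1, 2, 6), free (2, 2, 6)); after release of (0, 3, 1) the pool is (2, 5, 7)
(3) Precisely 1 of the possible complete orderings is a safe sequence.


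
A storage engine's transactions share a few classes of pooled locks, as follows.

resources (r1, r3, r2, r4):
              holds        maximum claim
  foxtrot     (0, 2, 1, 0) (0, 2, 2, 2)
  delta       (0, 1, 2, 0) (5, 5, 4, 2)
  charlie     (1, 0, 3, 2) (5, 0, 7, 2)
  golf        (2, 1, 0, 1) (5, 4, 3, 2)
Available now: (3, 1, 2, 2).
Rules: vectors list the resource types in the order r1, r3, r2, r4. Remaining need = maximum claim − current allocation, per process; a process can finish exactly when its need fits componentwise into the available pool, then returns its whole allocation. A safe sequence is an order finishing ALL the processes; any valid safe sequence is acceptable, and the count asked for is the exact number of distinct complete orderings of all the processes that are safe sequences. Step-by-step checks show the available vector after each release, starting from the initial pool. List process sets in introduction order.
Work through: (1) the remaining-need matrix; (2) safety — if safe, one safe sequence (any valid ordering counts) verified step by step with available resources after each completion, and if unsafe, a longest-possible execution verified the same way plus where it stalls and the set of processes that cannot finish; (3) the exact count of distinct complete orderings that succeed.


(1) Remaining need (order r1, r3, r2, r4):
  foxtrot: (0, 0, 1, 2)
  delta: (5, 4, 2, 2)
  charlie: (4, 0, 4, 0)
  golf: (3, 3, 3, 1)
(2) SAFE — a valid safe sequence is foxtrot, golf, delta, charlie.
Key observation: at foxtrot the run first touches a limit — (0, 0, 1, 2) against (3, 1, 2, 2), exact on a resource it actually requests.
Step-by-step check:
  pool = (3, 1, 2, 2)
  foxtrot needs (0, 0, 1, 2) <= (3, 1, 2, 2) -> finishes; pool += (0, 2, 1, 0) = (3, 3, 3, 2)
  golf needs (3, 3, 3, 1) <= (3, 3, 3, 2) -> finishes; pool += (2, 1, 0, 1) = (5, 4, 3, 3)
  delta needs (5, 4, 2, 2) <= (5, 4, 3, 3) -> finishes; pool += (0, 1, 2, 0) = (5, 5, 5, 3)
  charlie needs (4, 0, 4, 0) <= (5, 5, 5, 3) -> finishes; pool += (1, 0, 3, 2) = (6, 5, 8, 5)
(3) Precisely 1 of the possible complete orderings is a safe sequence.


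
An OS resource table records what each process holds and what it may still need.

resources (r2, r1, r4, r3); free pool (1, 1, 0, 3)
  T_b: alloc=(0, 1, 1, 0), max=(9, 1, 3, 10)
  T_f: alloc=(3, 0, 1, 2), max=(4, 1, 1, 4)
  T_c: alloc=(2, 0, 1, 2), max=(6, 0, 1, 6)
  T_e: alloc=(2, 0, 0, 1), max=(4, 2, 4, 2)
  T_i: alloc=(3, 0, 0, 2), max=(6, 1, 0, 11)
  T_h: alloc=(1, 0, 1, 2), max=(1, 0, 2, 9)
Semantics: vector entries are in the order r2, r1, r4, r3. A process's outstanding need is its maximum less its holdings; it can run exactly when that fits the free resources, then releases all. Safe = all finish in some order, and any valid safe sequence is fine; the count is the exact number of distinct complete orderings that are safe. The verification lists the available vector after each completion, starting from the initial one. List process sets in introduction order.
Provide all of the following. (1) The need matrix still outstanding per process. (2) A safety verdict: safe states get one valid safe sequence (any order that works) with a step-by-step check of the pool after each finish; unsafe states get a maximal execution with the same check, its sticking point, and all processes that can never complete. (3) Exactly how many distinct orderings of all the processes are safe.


(1) Need matrix, components ordered r2, r1, r4, r3:
  T_b: (9, 0, 2, 10)
  T_f: (1, 1, 0, 2)
  T_c: (4, 0, 0, 4)
  T_e: (2, 2, 4, 1)
  T_i: (3, 1, 0, 9)
  T_h: (0, 0, 1, 7)
(2) SAFE, for example via the order T_f, T_c, T_h, T_i, T_b, T_e.
Key observation: T_f marks the first exact bind of the order: its need (1, 1, 0, 2) fits the free (1, 1, 0, 3) with zero slack on a requested resource.
Step-by-step check:
  pool = (1, 1, 0, 3)
  run T_f (needs (1, 1, 0, 2), free (1, 1, 0, 3)); after release of (3, 0, 1, 2) the pool is (4, 1, 1, 5)
  run T_c (needs (4, 0, 0, 4), free (4, 1, 1, 5)); after release of (2, 0, 1, 2) the pool is (6, 1, 2, 7)
  run T_h (needs (0, 0, 1, 7), free (6, 1, 2, 7)); after release of (1, 0, 1, 2) the pool is (7, 1, 3, 9)
  run T_i (needs (3, 1, 0, 9), free (7, 1, 3, 9)); after release of (3, 0, 0, 2) the pool is (10, 1, 3, 11)
  run T_b (needs (9, 0, 2, 10), free (10, 1, 3, 11)); after release of (0, 1, 1, 0) the pool is (10, 2, 4, 11)
  run T_e (needs (2, 2, 4, 1), free (10, 2, 4, 11)); after release of (2, 0, 0, 1) the pool is (12, 2, 4, 12)
(3) Exactly 1 of the possible complete orderings is a safe sequence.


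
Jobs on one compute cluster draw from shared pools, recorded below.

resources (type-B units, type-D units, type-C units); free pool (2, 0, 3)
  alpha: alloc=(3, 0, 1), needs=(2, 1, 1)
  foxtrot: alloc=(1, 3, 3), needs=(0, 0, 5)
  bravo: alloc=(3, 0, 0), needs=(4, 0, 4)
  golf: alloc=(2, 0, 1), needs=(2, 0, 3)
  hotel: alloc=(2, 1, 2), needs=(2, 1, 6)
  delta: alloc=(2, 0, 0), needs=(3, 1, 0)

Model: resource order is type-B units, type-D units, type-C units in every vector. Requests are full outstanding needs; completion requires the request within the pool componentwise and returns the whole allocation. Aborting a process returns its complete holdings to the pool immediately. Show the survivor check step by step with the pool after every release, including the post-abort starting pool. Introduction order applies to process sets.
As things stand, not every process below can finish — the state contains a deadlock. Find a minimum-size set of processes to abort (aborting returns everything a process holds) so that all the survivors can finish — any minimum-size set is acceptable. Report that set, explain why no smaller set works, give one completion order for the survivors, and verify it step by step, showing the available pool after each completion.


Abort hotel.
Key observation: foxtrot had no path to completion before; after the abort of hotel ((2, 1, 2) returned), step 1 is where it fits.
Minimality: the empty abort set fails — the state is deadlocked as it stands.
Survivors finish in the order: foxtrot, golf, delta, alpha, bravo. Step-by-step check (pool after the aborts first):
  pool = (4, 1, 5)
  foxtrot needs (0, 0, 5) <= (4, 1, 5) -> finishes; pool += (1, 3, 3) = (5, 4, 8)
  golf needs (2, 0, 3) <= (5, 4, 8) -> finishes; pool += (2, 0, 1) = (7, 4, 9)
  delta needs (3, 1, 0) <= (7, 4, 9) -> finishes; pool += (2, 0, 0) = (9, 4, 9)
  alpha needs (2, 1, 1) <= (9, 4, 9) -> finishes; pool += (3, 0, 1) = (12, 4, 10)
  bravo needs (4, 0, 4) <= (12, 4, 10) -> finishes; pool += (3, 0, 0) = (15, 4, 10)


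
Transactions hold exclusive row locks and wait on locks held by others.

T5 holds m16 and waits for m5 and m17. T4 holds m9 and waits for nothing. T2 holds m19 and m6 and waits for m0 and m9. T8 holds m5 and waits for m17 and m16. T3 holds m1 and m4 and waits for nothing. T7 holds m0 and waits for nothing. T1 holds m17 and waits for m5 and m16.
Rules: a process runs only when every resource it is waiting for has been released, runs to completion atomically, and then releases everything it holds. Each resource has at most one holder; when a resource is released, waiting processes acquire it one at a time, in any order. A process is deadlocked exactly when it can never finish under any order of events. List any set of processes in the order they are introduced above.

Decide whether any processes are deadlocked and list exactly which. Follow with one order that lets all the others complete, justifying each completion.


Deadlocked set: T5, T8 and T1.
Key observation: nobody on the ring T5 -> T8 -> T5 can start until another member finishes, which never happens; T1 is caught in further circular waits.
One completion order for the rest: T7, T3, T4, T2.
Verifying each step:
  T7: no waits; runs immediately, freeing m0
  T3: no waits; runs immediately, freeing m1 and m4
  T4: no waits; runs immediately, freeing m9
  T2: everything it awaited (m0 and m9) is free; runs, freeing m19 and m6


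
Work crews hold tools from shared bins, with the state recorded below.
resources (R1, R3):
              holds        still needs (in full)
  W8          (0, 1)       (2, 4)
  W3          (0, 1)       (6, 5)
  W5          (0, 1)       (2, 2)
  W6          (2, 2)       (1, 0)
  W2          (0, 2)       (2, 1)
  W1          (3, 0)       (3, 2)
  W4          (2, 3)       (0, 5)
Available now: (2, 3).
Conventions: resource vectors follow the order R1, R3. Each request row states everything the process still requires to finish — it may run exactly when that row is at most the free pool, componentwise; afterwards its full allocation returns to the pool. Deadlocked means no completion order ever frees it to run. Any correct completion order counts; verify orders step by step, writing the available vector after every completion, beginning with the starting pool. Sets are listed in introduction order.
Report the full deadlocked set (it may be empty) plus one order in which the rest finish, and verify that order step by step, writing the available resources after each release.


The deadlocked set is empty.
Key observation: W2 leads a chain of completions in which each release enables another process.
The rest can finish in the order W2, W4, W1, W6, W5, W3, W8. Verifying each step:
  pool = (2, 3)
  W2 needs (2, 1) <= (2, 3) -> finishes; pool += (0, 2) = (2, 5)
  W4 needs (0, 5) <= (2, 5) -> finishes; pool += (2, 3) = (4, 8)
  W1 needs (3, 2) <= (4, 8) -> finishes; pool += (3, 0) = (7, 8)
  W6 needs (1, 0) <= (7, 8) -> finishes; pool += (2, 2) = (9, 10)
  W5 needs (2, 2) <= (9, 10) -> finishes; pool += (0, 1) = (9, 11)
  W3 needs (6, 5) <= (9, 11) -> finishes; pool += (0, 1) = (9, 12)
  W8 needs (2, 4) <= (9, 12) -> finishes; pool += (0, 1) = (9, 13)


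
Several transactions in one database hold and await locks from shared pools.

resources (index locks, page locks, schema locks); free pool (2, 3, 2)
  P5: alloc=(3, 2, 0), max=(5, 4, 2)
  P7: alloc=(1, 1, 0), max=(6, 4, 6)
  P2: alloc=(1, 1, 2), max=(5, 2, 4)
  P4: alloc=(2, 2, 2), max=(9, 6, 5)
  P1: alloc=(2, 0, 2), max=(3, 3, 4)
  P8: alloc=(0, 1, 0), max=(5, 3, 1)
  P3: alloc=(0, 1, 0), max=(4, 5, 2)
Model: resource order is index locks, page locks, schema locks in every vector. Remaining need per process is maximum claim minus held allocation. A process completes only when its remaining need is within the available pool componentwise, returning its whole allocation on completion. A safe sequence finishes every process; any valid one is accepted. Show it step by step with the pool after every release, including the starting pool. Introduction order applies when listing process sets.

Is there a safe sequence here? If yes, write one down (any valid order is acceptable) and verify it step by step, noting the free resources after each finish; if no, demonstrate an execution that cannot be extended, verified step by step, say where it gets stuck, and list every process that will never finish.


SAFE — a valid safe sequence is P5, P2, P8, P1, P7, P4, P3.
Key observation: P5 marks the first exact bind of the order: its need (2, 2, 2) fits the free (2, 3, 2) with zero slack on a requested resource.
Step-by-step check:
  pool = (2, 3, 2)
  P5: need (2, 2, 2) fits (2, 3, 2); releases (3, 2, 0), pool now (5, 5, 2)
  P2: need (4, 1, 2) fits (5, 5, 2); releases (1, 1, 2), pool now (6, 6, 4)
  P8: need (5, 2, 1) fits (6, 6, 4); releases (0, 1, 0), pool now (6, 7, 4)
  P1: need (1, 3, 2) fits (6, 7, 4); releases (2, 0, 2), pool now (8, 7, 6)
  P7: need (5, 3, 6) fits (8, 7, 6); releases (1, 1, 0), pool now (9, 8, 6)
  P4: need (7, 4, 3) fits (9, 8, 6); releases (2, 2, 2), pool now (11, 10, 8)
  P3: need (4, 4, 2) fits (11, 10, 8); releases (0, 1, 0), pool now (11, 11, 8)


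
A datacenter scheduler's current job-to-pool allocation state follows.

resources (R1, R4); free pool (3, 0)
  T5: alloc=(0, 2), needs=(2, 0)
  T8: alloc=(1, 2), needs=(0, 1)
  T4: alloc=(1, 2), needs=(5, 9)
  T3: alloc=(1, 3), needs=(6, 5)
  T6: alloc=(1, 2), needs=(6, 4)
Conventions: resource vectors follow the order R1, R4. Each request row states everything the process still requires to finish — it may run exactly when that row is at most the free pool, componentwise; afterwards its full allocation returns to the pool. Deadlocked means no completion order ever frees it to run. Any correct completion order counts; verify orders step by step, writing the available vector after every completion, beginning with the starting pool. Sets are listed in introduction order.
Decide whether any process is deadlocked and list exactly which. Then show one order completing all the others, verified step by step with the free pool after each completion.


The deadlocked set is T4, T3 and T6.
Key observation: after T5, T8 complete, (4, 4) is the best the pool ever gets, yet each leftover process wants more R1.
One completion order for the rest: T5, T8. Verifying each step:
  pool = (3, 0)
  T5 needs (2, 0) <= (3, 0) -> finishes; pool += (0, 2) = (3, 2)
  T8 needs (0, 1) <= (3, 2) -> finishes; pool += (1, 2) = (4, 4)
The blocked processes can never fit:
  T4 still needs (5, 9) but only (4, 4) is free — short on R1 and R4
  T3 still needs (6, 5) but only (4, 4) is free — short on R1 and R4
  T6 still needs (6, 4) but only (4, 4) is free — short on R1


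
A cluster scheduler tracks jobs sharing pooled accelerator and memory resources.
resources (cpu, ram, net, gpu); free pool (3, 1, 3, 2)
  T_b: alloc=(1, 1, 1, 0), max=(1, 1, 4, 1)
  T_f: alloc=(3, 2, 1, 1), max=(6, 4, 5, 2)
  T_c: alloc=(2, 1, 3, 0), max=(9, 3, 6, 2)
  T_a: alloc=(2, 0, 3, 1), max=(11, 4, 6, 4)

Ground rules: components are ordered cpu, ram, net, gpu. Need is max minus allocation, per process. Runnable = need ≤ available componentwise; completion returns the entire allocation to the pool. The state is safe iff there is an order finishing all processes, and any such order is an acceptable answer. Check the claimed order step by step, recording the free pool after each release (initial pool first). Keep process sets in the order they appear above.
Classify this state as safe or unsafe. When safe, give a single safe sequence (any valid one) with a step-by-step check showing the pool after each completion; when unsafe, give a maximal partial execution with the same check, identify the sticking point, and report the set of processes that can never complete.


SAFE. One safe sequence: T_b, T_f, T_c, T_a.
Key observation: T_b marks the first exact bind of the order: its need (0, 0, 3, 1) fits the free (3, 1, 3, 2) with zero slack on a requested resource.
Check, step by step:
  pool = (3, 1, 3, 2)
  T_b: need (0, 0, 3, 1) fits (3, 1, 3, 2); releases (1, 1, 1, 0), pool now (4, 2, 4, 2)
  T_f: need (3, 2, 4, 1) fits (4, 2, 4, 2); releases (3, 2, 1, 1), pool now (7, 4, 5, 3)
  T_c: need (7, 2, 3, 2) fits (7, 4, 5, 3); releases (2, 1, 3, 0), pool now (9, 5, 8, 3)
  T_a: need (9, 4, 3, 3) fits (9, 5, 8, 3); releases (2, 0, 3, 1), pool now (11, 5, 11, 4)


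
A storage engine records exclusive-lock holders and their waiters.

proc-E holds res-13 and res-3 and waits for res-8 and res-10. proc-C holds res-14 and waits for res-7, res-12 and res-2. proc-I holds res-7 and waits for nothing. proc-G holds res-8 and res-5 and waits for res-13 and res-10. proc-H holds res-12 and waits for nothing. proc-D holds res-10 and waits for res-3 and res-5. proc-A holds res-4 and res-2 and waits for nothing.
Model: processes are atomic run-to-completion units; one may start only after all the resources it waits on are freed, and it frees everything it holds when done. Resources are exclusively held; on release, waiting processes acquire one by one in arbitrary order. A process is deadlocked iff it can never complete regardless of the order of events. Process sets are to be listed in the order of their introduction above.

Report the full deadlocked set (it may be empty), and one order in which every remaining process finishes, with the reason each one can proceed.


The deadlocked set is proc-E, proc-G and proc-D.
Key observation: the waits loop around proc-E -> proc-G -> proc-E with no way out; proc-D is caught in further circular waits.
The rest can finish in the order proc-I, proc-H, proc-A, proc-C.
Check, step by step:
  proc-I: no waits; runs immediately, freeing res-7
  proc-H: no waits; runs immediately, freeing res-12
  proc-A: no waits; runs immediately, freeing res-4 and res-2
  proc-C waits on res-7, res-12 and res-2 — all released -> runs and releases res-14


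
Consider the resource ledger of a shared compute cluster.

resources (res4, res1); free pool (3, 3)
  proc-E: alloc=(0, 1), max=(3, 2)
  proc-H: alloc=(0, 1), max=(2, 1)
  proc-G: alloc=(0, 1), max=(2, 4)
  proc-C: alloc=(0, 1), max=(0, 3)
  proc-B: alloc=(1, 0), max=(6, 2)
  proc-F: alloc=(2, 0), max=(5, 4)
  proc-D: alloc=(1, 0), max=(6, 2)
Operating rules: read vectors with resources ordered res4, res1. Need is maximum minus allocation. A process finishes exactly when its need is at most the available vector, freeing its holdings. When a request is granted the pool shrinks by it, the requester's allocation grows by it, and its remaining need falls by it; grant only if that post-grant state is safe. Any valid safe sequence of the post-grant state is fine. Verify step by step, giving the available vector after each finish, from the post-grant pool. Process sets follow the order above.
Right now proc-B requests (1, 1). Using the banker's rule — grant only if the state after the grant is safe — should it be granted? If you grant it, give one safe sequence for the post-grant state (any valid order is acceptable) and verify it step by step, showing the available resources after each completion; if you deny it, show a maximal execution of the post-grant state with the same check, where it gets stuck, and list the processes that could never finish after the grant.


DENY — the pretend-granted state is unsafe.
Key observation: after proc-C, proc-G, proc-H complete, (2, 5) is the best the pool ever gets, yet each leftover process wants more res4.
After a pretend grant, a maximal execution: proc-C, proc-G, proc-H — then nothing else fits. Check, step by step:
  pool = (2, 2)
  proc-C: need (0, 2) fits (2, 2); releases (0, 1), pool now (2, 3)
  proc-G: need (2, 3) fits (2, 3); releases (0, 1), pool now (2, 4)
  proc-H: need (2, 0) fits (2, 4); releases (0, 1), pool now (2, 5)
  proc-E cannot run: need (3, 1) vs free (2, 5) (insufficient res4)
  proc-B cannot run: need (4, 1) vs free (2, 5) (insufficient res4)
  proc-F cannot run: need (3, 4) vs free (2, 5) (insufficient res4)
  proc-D cannot run: need (5, 2) vs free (2, 5) (insufficient res4)
Post-grant, the permanently blocked set is proc-E, proc-B, proc-F and proc-D.
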